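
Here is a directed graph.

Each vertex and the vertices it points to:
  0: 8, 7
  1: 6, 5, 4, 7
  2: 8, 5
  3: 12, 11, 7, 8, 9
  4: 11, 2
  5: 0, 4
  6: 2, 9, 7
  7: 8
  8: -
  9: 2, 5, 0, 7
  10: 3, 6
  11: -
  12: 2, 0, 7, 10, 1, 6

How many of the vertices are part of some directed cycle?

6

A vertex is on a directed cycle iff it belongs to a strongly connected component of size ≥ 2 (or has a self-loop).
The vertices on cycles are {2, 3, 4, 5, 10, 12} — 6 in total.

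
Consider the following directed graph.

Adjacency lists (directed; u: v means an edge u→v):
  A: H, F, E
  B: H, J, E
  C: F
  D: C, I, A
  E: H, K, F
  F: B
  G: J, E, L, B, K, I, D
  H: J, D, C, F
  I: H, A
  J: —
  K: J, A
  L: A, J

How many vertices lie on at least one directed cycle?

9

A vertex is on a directed cycle iff it belongs to a strongly connected component of size ≥ 2 (or has a self-loop).
The vertices on cycles are {A, B, C, D, E, F, H, I, K} — 9 in total.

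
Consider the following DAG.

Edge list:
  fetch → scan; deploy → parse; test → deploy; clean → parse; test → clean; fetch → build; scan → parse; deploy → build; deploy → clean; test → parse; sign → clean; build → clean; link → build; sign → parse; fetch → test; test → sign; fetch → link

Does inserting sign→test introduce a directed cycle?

Yes

Adding sign→test creates a cycle iff test can already reach sign.
Path from test: test → sign.
So test → … → sign → test is a cycle.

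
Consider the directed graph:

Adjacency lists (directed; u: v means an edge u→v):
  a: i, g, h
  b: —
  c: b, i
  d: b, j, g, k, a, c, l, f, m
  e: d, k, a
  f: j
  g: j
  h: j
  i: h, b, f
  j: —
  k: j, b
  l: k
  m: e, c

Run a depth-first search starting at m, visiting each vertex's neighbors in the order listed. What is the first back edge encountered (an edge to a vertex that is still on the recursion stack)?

d→m

DFS from m (visiting each vertex's neighbors in the order listed); mark gray on enter, black on exit:
m gray
  e gray
    d gray
      b gray
      b black
      j gray
      j black
      g gray
        g→j: j black — skip
      g black
      k gray
        k→j: j black — skip
        k→b: b black — skip
      k black
      a gray
        i gray
          h gray
            h→j: j black — skip
          h black
          i→b: b black — skip
          f gray
            f→j: j black — skip
          f black
        i black
        a→g: g black — skip
        a→h: h black — skip
      a black
      c gray
        c→b: b black — skip
        c→i: i black — skip
      c black
      l gray
        l→k: k black — skip
      l black
      d→f: f black — skip
      d→m: m is gray → back edge
First back edge: d → m.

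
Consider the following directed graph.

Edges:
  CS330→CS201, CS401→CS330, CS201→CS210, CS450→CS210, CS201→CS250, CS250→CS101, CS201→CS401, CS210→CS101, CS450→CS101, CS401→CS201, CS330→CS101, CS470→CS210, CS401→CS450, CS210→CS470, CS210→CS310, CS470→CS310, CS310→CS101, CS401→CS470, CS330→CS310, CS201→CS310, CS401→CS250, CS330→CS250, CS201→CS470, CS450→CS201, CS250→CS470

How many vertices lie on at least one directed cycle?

6

A vertex is on a directed cycle iff it belongs to a strongly connected component of size ≥ 2 (or has a self-loop).
The vertices on cycles are {CS201, CS210, CS330, CS401, CS450, CS470} — 6 in total.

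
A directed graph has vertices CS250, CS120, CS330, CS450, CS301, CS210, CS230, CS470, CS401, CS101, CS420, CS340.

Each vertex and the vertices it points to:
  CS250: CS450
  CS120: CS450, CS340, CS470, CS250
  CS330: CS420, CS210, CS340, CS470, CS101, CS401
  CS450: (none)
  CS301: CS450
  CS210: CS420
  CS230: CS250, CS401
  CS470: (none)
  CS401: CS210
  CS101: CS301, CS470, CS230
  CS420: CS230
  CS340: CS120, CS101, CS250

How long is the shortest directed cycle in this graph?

2

For each vertex v, BFS finds the shortest path from v back to v.
The shortest such closed walk is CS340 → CS120 → CS340, length 2.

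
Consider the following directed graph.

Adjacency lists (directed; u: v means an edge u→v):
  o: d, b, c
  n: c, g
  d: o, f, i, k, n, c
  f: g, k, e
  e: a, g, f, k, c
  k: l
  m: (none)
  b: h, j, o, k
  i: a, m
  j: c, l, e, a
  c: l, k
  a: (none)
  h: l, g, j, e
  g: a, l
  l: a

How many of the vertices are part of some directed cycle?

5

A vertex is on a directed cycle iff it belongs to a strongly connected component of size ≥ 2 (or has a self-loop).
The vertices on cycles are {b, d, e, f, o} — 5 in total.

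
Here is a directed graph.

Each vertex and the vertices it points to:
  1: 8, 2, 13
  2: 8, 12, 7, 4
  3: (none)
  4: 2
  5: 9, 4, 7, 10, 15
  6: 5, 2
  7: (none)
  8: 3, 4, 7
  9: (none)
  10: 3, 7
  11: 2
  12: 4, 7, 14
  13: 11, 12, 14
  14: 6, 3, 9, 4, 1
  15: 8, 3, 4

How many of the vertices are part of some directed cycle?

11

A vertex is on a directed cycle iff it belongs to a strongly connected component of size ≥ 2 (or has a self-loop).
The vertices on cycles are {1, 2, 4, 5, 6, 8, 11, 12, 13, 14, 15} — 11 in total.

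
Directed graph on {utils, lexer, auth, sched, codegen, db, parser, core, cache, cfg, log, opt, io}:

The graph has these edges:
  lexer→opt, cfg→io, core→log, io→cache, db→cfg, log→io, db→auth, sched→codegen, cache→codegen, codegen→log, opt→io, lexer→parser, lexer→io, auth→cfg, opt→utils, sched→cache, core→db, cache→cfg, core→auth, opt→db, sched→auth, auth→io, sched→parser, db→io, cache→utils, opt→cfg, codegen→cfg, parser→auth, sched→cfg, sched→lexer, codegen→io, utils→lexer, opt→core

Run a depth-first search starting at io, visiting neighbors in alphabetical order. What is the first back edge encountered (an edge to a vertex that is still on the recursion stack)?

DFS from io (visiting neighbors in alphabetical order); mark gray on enter, black on exit:
io gray
  cache gray
    cfg gray
      cfg→io: io is gray → back edge
First back edge: cfg → io.

cfg→io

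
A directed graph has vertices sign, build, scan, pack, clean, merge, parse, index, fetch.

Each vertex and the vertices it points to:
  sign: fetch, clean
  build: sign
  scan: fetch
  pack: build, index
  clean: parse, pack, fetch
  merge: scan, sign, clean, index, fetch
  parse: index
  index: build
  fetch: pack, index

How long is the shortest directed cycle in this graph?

For each vertex v, BFS finds the shortest path from v back to v.
The shortest such closed walk is sign → fetch → pack → build → sign, length 4.

4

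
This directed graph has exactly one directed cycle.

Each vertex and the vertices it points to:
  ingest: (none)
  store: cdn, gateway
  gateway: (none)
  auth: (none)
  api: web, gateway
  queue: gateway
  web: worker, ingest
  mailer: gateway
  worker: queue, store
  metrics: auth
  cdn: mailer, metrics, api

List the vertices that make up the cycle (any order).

DFS with gray/black marking from cdn:
cdn gray
  mailer gray
    gateway gray
    gateway black
  mailer black
  metrics gray
    auth gray
    auth black
  metrics black
  api gray
    web gray
      worker gray
        queue gray
          queue→gateway: gateway black — skip
        queue black
        store gray
          store→cdn: cdn is gray → back edge
Back edge closes the cycle cdn → api → web → worker → store → cdn; its vertices are {api, cdn, web, store, worker}.

api, cdn, web, store, worker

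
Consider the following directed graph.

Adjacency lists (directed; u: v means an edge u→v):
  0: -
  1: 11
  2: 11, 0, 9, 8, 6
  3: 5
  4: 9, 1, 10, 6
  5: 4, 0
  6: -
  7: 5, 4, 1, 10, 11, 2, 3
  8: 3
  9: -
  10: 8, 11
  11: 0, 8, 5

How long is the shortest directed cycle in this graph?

4

For each vertex v, BFS finds the shortest path from v back to v.
The shortest such closed walk is 4 → 1 → 11 → 5 → 4, length 4.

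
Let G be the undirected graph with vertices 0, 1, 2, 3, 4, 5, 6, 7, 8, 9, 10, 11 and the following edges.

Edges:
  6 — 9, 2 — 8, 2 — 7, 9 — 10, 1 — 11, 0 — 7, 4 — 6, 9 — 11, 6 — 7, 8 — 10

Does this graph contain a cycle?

DFS, tracking each vertex's parent; an edge to a visited non-parent vertex closes a cycle.
Start from 8:
visit 8 (parent –)
  visit 2 (parent 8)
    visit 7 (parent 2)
      7–2: parent, skip
      visit 6 (parent 7)
        visit 4 (parent 6)
          4–6: parent, skip
        6–7: parent, skip
        visit 9 (parent 6)
          visit 10 (parent 9)
            10–9: parent, skip
            10–8: 8 visited and ≠ parent → cycle
Cycle: 8 – 2 – 7 – 6 – 9 – 10 – 8.

Yes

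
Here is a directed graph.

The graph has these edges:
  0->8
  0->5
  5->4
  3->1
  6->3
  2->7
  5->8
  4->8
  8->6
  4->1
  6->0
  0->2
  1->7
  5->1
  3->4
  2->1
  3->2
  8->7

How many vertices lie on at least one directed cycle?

A vertex is on a directed cycle iff it belongs to a strongly connected component of size ≥ 2 (or has a self-loop).
The vertices on cycles are {0, 3, 4, 5, 6, 8} — 6 in total.

6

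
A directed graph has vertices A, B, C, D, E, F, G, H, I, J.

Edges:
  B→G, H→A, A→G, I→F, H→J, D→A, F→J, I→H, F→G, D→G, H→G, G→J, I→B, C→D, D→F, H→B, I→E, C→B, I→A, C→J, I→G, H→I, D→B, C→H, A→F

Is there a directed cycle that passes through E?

No

E lies on a cycle iff there is a path from E back to itself.
Exploring from E, it never reaches itself; equivalently, its strongly connected component is a singleton.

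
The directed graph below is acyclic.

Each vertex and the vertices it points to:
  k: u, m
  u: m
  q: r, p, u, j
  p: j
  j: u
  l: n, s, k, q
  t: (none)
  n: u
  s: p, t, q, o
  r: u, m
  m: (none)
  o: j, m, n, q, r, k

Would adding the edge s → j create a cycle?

No

Adding s→j creates a cycle iff j can already reach s.
Explore from j: no path reaches s. The graph stays acyclic.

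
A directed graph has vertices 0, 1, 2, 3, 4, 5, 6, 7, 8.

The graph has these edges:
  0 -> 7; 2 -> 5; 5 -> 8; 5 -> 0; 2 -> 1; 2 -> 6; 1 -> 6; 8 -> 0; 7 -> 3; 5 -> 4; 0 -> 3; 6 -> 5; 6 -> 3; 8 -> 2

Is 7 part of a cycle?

No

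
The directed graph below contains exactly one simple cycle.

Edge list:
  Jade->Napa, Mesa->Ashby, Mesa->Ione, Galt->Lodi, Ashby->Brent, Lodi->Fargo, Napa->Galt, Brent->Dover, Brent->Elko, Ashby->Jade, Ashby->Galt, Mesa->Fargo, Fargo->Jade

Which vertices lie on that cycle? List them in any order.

DFS with gray/black marking from Fargo:
Fargo gray
  Jade gray
    Napa gray
      Galt gray
        Lodi gray
          Lodi→Fargo: Fargo is gray → back edge
Back edge closes the cycle Fargo → Jade → Napa → Galt → Lodi → Fargo; its vertices are {Galt, Jade, Lodi, Napa, Fargo}.

Galt, Jade, Lodi, Napa, Fargo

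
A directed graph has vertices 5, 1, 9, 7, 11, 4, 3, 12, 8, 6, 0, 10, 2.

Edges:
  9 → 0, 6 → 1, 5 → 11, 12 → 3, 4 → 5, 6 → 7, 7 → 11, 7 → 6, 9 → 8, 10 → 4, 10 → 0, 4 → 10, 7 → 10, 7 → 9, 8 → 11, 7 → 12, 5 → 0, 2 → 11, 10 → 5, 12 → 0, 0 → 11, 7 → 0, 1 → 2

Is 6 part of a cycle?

6 is on a cycle iff 6 can reach itself via ≥1 edge.
6 → 7 → 6 — yes.

Yes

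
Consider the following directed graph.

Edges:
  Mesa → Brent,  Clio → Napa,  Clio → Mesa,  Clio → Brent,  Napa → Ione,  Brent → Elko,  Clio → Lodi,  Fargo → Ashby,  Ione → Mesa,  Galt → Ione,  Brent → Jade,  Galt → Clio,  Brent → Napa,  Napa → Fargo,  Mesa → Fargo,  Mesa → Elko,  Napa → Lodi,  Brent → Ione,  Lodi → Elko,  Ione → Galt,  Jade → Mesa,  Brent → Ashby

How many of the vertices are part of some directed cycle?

A vertex is on a directed cycle iff it belongs to a strongly connected component of size ≥ 2 (or has a self-loop).
The vertices on cycles are {Clio, Galt, Ione, Jade, Mesa, Napa, Brent} — 7 in total.

7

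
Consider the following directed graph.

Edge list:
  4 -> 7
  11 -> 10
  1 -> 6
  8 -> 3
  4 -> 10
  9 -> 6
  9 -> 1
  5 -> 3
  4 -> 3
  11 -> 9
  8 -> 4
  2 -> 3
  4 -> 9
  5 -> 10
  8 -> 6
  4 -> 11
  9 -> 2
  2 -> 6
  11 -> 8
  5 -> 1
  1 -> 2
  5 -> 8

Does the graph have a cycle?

Yes

DFS with white/gray/black marking, starting from 4:
4 gray
  10 gray
  10 black
  7 gray
  7 black
  3 gray
  3 black
  11 gray
    9 gray
      1 gray
        2 gray
          2→3: 3 black — skip
          6 gray
          6 black
        2 black
        1→6: 6 black — skip
      1 black
      9→6: 6 black — skip
      9→2: 2 black — skip
    9 black
    11→10: 10 black — skip
    8 gray
      8→4: 4 is gray → back edge
Back edge found, so a cycle exists: 4 → 11 → 8 → 4.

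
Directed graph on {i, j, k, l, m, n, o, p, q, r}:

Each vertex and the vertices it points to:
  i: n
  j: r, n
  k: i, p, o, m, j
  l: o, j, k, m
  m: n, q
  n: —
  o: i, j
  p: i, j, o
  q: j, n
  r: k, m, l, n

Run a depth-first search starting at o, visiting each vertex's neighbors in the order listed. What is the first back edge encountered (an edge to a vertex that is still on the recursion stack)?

p->j

DFS from o (visiting each vertex's neighbors in the order listed); mark gray on enter, black on exit:
o gray
  i gray
    n gray
    n black
  i black
  j gray
    r gray
      k gray
        k→i: i black — skip
        p gray
          p→i: i black — skip
          p→j: j is gray → back edge
First back edge: p → j.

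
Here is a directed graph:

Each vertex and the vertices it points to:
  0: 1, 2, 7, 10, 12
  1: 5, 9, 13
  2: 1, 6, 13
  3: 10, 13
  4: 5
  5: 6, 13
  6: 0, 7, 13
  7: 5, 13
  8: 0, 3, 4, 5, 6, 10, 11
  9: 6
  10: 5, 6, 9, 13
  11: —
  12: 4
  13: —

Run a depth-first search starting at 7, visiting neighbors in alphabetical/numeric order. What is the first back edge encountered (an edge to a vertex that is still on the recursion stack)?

1->5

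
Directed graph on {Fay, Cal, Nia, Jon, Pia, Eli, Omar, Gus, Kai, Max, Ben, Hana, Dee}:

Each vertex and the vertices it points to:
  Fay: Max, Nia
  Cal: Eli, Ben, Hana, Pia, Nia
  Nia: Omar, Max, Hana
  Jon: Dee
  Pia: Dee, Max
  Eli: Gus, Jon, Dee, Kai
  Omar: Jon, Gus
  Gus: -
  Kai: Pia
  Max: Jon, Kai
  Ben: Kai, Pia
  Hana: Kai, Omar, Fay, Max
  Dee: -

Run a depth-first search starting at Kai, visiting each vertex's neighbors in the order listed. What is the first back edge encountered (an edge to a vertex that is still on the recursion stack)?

Max->Kai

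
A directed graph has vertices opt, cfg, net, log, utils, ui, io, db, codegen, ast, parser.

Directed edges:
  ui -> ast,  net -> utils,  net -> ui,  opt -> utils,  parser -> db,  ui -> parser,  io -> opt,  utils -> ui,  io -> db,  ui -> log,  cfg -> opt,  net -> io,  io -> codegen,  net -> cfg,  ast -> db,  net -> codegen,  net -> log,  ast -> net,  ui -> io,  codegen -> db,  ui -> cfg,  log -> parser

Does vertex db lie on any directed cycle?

No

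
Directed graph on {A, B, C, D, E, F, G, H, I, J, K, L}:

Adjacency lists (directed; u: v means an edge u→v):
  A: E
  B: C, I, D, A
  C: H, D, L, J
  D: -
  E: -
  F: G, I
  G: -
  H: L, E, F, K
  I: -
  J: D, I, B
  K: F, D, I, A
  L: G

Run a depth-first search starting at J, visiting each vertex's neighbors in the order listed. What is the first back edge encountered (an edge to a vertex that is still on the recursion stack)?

DFS from J (visiting each vertex's neighbors in the order listed); mark gray on enter, black on exit:
J gray
  D gray
  D black
  I gray
  I black
  B gray
    C gray
      H gray
        L gray
          G gray
          G black
        L black
        E gray
        E black
        F gray
          F→G: G black — skip
          F→I: I black — skip
        F black
        K gray
          K→F: F black — skip
          K→D: D black — skip
          K→I: I black — skip
          A gray
            A→E: E black — skip
          A black
        K black
      H black
      C→D: D black — skip
      C→L: L black — skip
      C→J: J is gray → back edge
First back edge: C → J.

C->J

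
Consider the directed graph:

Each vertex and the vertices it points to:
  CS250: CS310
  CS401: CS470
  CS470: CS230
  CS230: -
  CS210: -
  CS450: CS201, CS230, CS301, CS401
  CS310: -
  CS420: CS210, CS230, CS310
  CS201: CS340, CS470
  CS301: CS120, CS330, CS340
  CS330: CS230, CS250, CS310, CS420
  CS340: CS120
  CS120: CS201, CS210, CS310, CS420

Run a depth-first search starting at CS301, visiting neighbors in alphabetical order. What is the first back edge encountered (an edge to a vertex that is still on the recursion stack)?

CS340→CS120

DFS from CS301 (visiting neighbors in alphabetical order); mark gray on enter, black on exit:
CS301 gray
  CS120 gray
    CS201 gray
      CS340 gray
        CS340→CS120: CS120 is gray → back edge
First back edge: CS340 → CS120.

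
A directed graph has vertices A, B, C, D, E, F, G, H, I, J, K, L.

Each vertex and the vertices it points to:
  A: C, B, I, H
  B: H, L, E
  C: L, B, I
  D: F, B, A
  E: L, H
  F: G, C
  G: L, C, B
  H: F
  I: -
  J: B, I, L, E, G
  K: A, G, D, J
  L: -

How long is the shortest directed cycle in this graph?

4

For each vertex v, BFS finds the shortest path from v back to v.
The shortest such closed walk is G → B → H → F → G, length 4.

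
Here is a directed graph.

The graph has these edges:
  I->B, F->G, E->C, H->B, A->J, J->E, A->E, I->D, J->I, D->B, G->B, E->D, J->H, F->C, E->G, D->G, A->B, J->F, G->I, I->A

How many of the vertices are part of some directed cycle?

7

A vertex is on a directed cycle iff it belongs to a strongly connected component of size ≥ 2 (or has a self-loop).
The vertices on cycles are {A, D, E, F, G, I, J} — 7 in total.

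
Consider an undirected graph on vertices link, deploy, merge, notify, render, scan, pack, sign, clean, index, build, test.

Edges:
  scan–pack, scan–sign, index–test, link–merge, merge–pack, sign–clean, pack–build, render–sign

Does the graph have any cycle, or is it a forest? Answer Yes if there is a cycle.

No

DFS, tracking each vertex's parent; an edge to a visited non-parent vertex closes a cycle.
Start from render:
visit render (parent –)
  visit sign (parent render)
    visit scan (parent sign)
      scan–sign: parent, skip
      visit pack (parent scan)
        visit build (parent pack)
          build–pack: parent, skip
        visit merge (parent pack)
          merge–pack: parent, skip
          visit link (parent merge)
            link–merge: parent, skip
        pack–scan: parent, skip
    sign–render: parent, skip
    visit clean (parent sign)
      clean–sign: parent, skip
visit deploy (parent –)
visit notify (parent –)
visit index (parent –)
  visit test (parent index)
    test–index: parent, skip
No non-parent visited neighbor found — the graph is a forest.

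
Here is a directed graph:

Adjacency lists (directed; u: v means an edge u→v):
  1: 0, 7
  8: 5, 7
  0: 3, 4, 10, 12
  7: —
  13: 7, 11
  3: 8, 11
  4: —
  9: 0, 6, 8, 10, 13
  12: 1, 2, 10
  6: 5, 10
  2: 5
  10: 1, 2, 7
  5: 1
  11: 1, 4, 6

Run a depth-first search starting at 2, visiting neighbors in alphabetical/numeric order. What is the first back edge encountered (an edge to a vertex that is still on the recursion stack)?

8->5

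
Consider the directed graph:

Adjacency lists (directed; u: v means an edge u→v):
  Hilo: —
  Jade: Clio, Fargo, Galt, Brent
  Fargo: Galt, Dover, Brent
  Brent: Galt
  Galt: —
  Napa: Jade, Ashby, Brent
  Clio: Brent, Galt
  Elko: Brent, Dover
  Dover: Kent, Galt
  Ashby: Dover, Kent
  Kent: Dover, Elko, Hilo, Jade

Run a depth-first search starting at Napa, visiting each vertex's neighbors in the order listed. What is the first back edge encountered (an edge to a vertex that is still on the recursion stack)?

Kent→Dover

DFS from Napa (visiting each vertex's neighbors in the order listed); mark gray on enter, black on exit:
Napa gray
  Jade gray
    Clio gray
      Brent gray
        Galt gray
        Galt black
      Brent black
      Clio→Galt: Galt black — skip
    Clio black
    Fargo gray
      Fargo→Galt: Galt black — skip
      Dover gray
        Kent gray
          Kent→Dover: Dover is gray → back edge
First back edge: Kent → Dover.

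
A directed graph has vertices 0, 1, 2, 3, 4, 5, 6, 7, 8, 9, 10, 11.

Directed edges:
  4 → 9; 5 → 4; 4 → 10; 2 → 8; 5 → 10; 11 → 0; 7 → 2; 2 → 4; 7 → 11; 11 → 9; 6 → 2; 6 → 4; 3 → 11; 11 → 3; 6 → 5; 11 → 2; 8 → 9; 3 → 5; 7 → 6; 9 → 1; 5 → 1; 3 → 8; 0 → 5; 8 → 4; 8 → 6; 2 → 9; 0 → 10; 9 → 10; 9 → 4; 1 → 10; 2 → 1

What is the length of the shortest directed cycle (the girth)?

For each vertex v, BFS finds the shortest path from v back to v.
The shortest such closed walk is 11 → 3 → 11, length 2.

2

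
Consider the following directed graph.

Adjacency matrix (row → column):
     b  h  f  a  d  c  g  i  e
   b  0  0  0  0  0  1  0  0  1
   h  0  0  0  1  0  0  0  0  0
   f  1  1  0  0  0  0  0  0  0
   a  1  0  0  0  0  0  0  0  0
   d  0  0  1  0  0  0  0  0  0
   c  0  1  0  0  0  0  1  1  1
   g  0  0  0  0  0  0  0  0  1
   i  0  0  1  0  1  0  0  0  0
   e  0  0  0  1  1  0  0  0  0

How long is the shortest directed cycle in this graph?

3

For each vertex v, BFS finds the shortest path from v back to v.
The shortest such closed walk is a → b → e → a, length 3.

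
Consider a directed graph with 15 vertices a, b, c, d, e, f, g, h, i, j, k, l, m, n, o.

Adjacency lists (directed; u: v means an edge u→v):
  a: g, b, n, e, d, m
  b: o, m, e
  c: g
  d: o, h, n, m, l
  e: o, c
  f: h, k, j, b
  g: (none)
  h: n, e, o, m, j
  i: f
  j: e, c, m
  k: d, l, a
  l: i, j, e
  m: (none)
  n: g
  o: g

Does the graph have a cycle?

DFS with white/gray/black marking, starting from j:
j gray
  e gray
    o gray
      g gray
      g black
    o black
    c gray
      c→g: g black — skip
    c black
  e black
  j→c: c black — skip
  m gray
  m black
j black
a gray
  a→g: g black — skip
  b gray
    b→o: o black — skip
    b→m: m black — skip
    b→e: e black — skip
  b black
  n gray
    n→g: g black — skip
  n black
  a→e: e black — skip
  d gray
    d→o: o black — skip
    h gray
      h→n: n black — skip
      h→e: e black — skip
      h→o: o black — skip
      h→m: m black — skip
      h→j: j black — skip
    h black
    d→n: n black — skip
    d→m: m black — skip
    l gray
      i gray
        f gray
          f→h: h black — skip
          k gray
            k→d: d is gray → back edge
Back edge found, so a cycle exists: d → l → i → f → k → d.

Yes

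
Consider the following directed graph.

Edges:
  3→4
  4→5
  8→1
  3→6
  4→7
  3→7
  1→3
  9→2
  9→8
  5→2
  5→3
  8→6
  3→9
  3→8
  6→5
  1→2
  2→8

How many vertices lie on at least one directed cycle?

8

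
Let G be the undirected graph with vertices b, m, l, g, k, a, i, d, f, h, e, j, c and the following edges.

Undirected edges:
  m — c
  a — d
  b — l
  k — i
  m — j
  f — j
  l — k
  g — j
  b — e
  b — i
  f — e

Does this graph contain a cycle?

Yes

DFS, tracking each vertex's parent; an edge to a visited non-parent vertex closes a cycle.
Start from g:
visit g (parent –)
  visit j (parent g)
    j–g: parent, skip
    visit m (parent j)
      visit c (parent m)
        c–m: parent, skip
      m–j: parent, skip
    visit f (parent j)
      visit e (parent f)
        e–f: parent, skip
        visit b (parent e)
          b–e: parent, skip
          visit i (parent b)
            i–b: parent, skip
            visit k (parent i)
              k–i: parent, skip
              visit l (parent k)
                l–k: parent, skip
                l–b: b visited and ≠ parent → cycle
Cycle: b – i – k – l – b.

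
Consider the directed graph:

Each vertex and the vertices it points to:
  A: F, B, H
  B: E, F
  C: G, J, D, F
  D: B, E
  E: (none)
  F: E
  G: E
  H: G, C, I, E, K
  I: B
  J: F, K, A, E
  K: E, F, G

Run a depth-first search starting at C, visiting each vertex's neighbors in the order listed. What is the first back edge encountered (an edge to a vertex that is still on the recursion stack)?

H->C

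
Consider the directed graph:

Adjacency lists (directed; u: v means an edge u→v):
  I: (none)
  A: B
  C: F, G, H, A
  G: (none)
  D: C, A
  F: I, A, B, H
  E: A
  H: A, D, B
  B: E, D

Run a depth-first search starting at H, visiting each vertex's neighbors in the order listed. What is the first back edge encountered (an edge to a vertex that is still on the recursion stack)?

E->A

DFS from H (visiting each vertex's neighbors in the order listed); mark gray on enter, black on exit:
H gray
  A gray
    B gray
      E gray
        E→A: A is gray → back edge
First back edge: E → A.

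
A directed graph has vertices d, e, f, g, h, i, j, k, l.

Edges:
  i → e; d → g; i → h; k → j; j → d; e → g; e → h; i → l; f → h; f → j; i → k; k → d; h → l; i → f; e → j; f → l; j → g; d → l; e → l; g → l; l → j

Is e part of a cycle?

e lies on a cycle iff there is a path from e back to itself.
Exploring from e, it never reaches itself; equivalently, its strongly connected component is a singleton.

No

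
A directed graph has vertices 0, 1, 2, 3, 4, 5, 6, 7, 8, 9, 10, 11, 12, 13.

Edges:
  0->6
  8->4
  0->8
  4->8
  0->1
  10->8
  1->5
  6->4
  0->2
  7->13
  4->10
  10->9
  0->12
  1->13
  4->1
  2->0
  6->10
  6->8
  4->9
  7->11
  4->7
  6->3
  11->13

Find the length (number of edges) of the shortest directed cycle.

2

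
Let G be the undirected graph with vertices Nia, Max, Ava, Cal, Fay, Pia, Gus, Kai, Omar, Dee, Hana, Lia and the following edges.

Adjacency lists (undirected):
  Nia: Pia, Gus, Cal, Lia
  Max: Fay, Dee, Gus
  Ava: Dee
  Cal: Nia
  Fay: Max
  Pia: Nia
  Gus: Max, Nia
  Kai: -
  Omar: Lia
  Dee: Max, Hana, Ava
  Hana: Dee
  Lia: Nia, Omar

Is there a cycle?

DFS, tracking each vertex's parent; an edge to a visited non-parent vertex closes a cycle.
Start from Nia:
visit Nia (parent –)
  visit Pia (parent Nia)
    Pia–Nia: parent, skip
  visit Gus (parent Nia)
    visit Max (parent Gus)
      visit Fay (parent Max)
        Fay–Max: parent, skip
      visit Dee (parent Max)
        Dee–Max: parent, skip
        visit Hana (parent Dee)
          Hana–Dee: parent, skip
        visit Ava (parent Dee)
          Ava–Dee: parent, skip
      Max–Gus: parent, skip
    Gus–Nia: parent, skip
  visit Cal (parent Nia)
    Cal–Nia: parent, skip
  visit Lia (parent Nia)
    Lia–Nia: parent, skip
    visit Omar (parent Lia)
      Omar–Lia: parent, skip
visit Kai (parent –)
No non-parent visited neighbor found — the graph is a forest.

No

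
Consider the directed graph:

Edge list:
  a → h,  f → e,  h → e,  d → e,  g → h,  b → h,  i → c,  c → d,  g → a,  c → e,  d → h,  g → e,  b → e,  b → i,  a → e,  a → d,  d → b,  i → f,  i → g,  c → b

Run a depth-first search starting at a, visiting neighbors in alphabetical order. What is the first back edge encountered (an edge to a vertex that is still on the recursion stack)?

DFS from a (visiting neighbors in alphabetical order); mark gray on enter, black on exit:
a gray
  d gray
    b gray
      e gray
      e black
      h gray
        h→e: e black — skip
      h black
      i gray
        c gray
          c→b: b is gray → back edge
First back edge: c → b.

c->b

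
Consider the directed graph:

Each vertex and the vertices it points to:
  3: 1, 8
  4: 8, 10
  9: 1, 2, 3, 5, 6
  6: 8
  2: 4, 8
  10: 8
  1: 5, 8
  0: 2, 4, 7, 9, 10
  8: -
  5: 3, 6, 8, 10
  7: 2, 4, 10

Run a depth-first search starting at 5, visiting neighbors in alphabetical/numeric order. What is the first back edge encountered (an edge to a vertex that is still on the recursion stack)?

1→5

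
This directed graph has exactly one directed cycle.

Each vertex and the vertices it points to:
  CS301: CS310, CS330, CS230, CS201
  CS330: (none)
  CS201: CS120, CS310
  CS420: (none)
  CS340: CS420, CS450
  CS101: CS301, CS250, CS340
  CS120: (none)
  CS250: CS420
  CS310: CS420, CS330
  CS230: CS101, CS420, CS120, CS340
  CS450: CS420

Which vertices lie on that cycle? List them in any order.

CS101, CS230, CS301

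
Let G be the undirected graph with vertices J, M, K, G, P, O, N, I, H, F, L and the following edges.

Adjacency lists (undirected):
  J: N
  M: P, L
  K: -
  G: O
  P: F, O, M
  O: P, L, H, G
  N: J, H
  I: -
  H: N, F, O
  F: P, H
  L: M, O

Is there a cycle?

Yes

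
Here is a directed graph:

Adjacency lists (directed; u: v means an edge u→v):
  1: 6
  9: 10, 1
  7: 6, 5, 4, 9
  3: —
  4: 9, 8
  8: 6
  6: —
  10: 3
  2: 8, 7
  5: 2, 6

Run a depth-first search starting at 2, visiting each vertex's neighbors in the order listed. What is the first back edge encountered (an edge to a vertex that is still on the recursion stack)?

5→2

DFS from 2 (visiting each vertex's neighbors in the order listed); mark gray on enter, black on exit:
2 gray
  8 gray
    6 gray
    6 black
  8 black
  7 gray
    7→6: 6 black — skip
    5 gray
      5→2: 2 is gray → back edge
First back edge: 5 → 2.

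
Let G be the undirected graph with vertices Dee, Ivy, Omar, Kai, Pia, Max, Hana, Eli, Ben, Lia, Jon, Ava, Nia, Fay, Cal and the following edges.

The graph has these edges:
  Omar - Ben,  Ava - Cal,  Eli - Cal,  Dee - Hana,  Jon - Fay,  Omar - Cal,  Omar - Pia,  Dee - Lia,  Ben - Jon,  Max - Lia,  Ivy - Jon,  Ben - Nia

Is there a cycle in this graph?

No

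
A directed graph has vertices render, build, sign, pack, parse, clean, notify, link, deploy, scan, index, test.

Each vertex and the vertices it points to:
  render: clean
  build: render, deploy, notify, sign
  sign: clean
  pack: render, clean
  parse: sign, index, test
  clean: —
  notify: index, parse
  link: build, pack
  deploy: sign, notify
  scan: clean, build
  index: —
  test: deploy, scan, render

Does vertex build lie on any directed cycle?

Yes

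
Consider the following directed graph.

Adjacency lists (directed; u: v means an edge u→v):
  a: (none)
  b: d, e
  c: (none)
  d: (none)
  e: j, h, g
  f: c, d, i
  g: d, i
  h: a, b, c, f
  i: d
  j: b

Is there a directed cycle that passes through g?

No

g lies on a cycle iff there is a path from g back to itself.
Exploring from g, it never reaches itself; equivalently, its strongly connected component is a singleton.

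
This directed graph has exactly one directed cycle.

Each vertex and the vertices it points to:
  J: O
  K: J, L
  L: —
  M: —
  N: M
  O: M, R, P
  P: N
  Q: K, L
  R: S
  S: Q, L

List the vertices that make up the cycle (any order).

J, K, O, Q, R, S

DFS with gray/black marking from K:
K gray
  J gray
    O gray
      M gray
      M black
      R gray
        S gray
          Q gray
            Q→K: K is gray → back edge
Back edge closes the cycle K → J → O → R → S → Q → K; its vertices are {J, K, O, Q, R, S}.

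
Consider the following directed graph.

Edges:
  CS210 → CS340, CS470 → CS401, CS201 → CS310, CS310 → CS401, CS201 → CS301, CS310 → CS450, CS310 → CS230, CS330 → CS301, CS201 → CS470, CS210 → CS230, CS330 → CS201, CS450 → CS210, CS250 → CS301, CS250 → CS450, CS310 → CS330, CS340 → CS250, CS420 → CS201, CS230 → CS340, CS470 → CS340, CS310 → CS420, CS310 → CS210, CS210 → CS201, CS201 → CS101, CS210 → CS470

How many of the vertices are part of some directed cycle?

10

A vertex is on a directed cycle iff it belongs to a strongly connected component of size ≥ 2 (or has a self-loop).
The vertices on cycles are {CS201, CS210, CS230, CS250, CS310, CS330, CS340, CS420, CS450, CS470} — 10 in total.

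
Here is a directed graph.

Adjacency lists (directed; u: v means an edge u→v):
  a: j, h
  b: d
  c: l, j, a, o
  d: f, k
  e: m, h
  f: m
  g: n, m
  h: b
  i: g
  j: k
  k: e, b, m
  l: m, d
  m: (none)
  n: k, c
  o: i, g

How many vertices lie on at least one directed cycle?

10

A vertex is on a directed cycle iff it belongs to a strongly connected component of size ≥ 2 (or has a self-loop).
The vertices on cycles are {b, c, d, e, g, h, i, k, n, o} — 10 in total.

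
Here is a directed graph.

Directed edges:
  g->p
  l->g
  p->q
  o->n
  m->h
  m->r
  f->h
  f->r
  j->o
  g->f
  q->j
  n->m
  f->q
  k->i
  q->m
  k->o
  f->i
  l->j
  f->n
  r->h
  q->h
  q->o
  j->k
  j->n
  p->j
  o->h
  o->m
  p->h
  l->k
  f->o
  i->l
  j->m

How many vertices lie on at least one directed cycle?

A vertex is on a directed cycle iff it belongs to a strongly connected component of size ≥ 2 (or has a self-loop).
The vertices on cycles are {f, g, i, j, k, l, p, q} — 8 in total.

8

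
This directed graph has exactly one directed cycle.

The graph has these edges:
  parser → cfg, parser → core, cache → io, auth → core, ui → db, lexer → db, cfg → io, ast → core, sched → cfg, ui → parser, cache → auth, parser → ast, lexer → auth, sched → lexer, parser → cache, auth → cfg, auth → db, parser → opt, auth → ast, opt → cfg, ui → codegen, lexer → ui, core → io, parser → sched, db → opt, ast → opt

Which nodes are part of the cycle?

ui, lexer, sched, parser

DFS with gray/black marking from ui:
ui gray
  db gray
    opt gray
      cfg gray
        io gray
        io black
      cfg black
    opt black
  db black
  parser gray
    sched gray
      sched→cfg: cfg black — skip
      lexer gray
        lexer→ui: ui is gray → back edge
Back edge closes the cycle ui → parser → sched → lexer → ui; its vertices are {ui, lexer, sched, parser}.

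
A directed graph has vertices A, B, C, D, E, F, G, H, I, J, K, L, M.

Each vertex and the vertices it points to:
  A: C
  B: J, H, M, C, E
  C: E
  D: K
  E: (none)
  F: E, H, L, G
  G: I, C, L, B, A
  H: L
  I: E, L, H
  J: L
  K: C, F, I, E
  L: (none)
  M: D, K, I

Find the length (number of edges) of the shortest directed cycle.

For each vertex v, BFS finds the shortest path from v back to v.
The shortest such closed walk is G → B → M → K → F → G, length 5.

5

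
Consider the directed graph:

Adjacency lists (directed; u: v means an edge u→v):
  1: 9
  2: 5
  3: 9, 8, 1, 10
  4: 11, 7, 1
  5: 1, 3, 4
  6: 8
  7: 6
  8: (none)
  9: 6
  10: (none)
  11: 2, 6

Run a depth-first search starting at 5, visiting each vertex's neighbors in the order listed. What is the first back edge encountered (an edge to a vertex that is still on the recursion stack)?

2->5

DFS from 5 (visiting each vertex's neighbors in the order listed); mark gray on enter, black on exit:
5 gray
  1 gray
    9 gray
      6 gray
        8 gray
        8 black
      6 black
    9 black
  1 black
  3 gray
    3→9: 9 black — skip
    3→8: 8 black — skip
    3→1: 1 black — skip
    10 gray
    10 black
  3 black
  4 gray
    11 gray
      2 gray
        2→5: 5 is gray → back edge
First back edge: 2 → 5.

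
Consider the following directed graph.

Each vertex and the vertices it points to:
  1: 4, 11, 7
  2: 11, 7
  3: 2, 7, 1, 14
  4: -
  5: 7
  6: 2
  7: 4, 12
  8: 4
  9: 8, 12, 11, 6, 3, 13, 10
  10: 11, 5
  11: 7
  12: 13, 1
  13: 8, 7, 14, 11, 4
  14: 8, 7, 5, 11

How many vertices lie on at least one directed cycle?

7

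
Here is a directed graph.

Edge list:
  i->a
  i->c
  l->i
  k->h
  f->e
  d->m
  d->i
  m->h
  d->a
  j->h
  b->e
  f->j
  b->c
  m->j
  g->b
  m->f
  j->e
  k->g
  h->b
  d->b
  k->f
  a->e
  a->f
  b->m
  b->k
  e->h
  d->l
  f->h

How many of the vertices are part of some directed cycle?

8

A vertex is on a directed cycle iff it belongs to a strongly connected component of size ≥ 2 (or has a self-loop).
The vertices on cycles are {b, e, f, g, h, j, k, m} — 8 in total.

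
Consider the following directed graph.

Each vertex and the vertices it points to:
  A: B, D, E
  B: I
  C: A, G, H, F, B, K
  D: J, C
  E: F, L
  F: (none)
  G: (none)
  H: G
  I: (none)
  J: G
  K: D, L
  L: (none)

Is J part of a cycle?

J lies on a cycle iff there is a path from J back to itself.
Exploring from J, it never reaches itself; equivalently, its strongly connected component is a singleton.

No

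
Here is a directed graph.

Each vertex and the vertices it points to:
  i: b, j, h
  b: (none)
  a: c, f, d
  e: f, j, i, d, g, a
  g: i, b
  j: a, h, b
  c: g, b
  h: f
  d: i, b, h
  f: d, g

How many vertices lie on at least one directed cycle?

A vertex is on a directed cycle iff it belongs to a strongly connected component of size ≥ 2 (or has a self-loop).
The vertices on cycles are {a, c, d, f, g, h, i, j} — 8 in total.

8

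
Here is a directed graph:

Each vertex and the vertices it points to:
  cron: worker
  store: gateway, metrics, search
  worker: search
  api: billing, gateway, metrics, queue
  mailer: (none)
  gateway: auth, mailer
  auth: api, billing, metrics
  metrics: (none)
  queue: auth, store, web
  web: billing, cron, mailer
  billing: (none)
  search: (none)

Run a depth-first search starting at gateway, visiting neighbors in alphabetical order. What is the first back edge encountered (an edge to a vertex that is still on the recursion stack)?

api->gateway

DFS from gateway (visiting neighbors in alphabetical order); mark gray on enter, black on exit:
gateway gray
  auth gray
    api gray
      billing gray
      billing black
      api→gateway: gateway is gray → back edge
First back edge: api → gateway.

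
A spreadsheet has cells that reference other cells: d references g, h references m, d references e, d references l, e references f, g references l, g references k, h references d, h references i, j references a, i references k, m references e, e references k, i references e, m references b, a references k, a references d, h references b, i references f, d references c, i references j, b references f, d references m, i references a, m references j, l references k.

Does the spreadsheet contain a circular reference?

Yes

DFS with white/gray/black marking, starting from h:
h gray
  b gray
    f gray
    f black
  b black
  i gray
    a gray
      d gray
        m gray
          e gray
            e→f: f black — skip
            k gray
            k black
          e black
          j gray
            j→a: a is gray → back edge
Back edge found, so a cycle exists: a → d → m → j → a.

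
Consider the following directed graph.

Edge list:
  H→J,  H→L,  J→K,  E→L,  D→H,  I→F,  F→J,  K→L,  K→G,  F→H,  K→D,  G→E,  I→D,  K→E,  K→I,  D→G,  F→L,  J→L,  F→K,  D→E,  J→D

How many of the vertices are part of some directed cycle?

6

A vertex is on a directed cycle iff it belongs to a strongly connected component of size ≥ 2 (or has a self-loop).
The vertices on cycles are {D, F, H, I, J, K} — 6 in total.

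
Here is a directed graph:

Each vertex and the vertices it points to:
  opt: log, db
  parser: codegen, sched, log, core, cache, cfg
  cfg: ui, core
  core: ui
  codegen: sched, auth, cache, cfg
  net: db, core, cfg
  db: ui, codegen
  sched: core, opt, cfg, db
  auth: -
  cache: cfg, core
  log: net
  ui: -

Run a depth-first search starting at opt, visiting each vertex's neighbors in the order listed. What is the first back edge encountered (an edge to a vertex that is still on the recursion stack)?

sched→opt

DFS from opt (visiting each vertex's neighbors in the order listed); mark gray on enter, black on exit:
opt gray
  log gray
    net gray
      db gray
        ui gray
        ui black
        codegen gray
          sched gray
            core gray
              core→ui: ui black — skip
            core black
            sched→opt: opt is gray → back edge
First back edge: sched → opt.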